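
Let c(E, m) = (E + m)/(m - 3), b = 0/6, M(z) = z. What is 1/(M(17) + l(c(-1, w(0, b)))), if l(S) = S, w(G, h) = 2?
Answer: 1/16 ≈ 0.062500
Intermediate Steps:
b = 0 (b = 0*(⅙) = 0)
c(E, m) = (E + m)/(-3 + m)
1/(M(17) + l(c(-1, w(0, b)))) = 1/(17 + (-1 + 2)/(-3 + 2)) = 1/(17 + 1/(-1)) = 1/(17 - 1*1) = 1/(17 - 1) = 1/16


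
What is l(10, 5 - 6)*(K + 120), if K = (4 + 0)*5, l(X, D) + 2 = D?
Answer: -420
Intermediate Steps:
l(X, D) = -2 + D
K = 20 (K = 4*5 = 20)
l(10, 5 - 6)*(K + 120) = (-2 + (5 - 6))*(20 + 120) = (-2 - 1)*140 = -3*140 = -420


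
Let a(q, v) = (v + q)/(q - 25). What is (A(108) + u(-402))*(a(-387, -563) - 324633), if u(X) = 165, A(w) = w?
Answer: -18256580979/206 ≈ -8.8624e+7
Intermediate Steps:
a(q, v) = (q + v)/(-25 + q)
(A(108) + u(-402))*(a(-387, -563) - 324633) = (108 + 165)*((-387 - 563)/(-25 - 387) - 324633) = 273*(-950/(-412) - 324633) = 273*(-1/412*(-950) - 324633) = 273*(475/206 - 324633) = 273*(-66873923/206) = -18256580979/206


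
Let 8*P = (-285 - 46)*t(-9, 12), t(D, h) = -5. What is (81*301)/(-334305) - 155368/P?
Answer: -1846945531/2458999 ≈ -751.10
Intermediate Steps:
P = 1655/8 (P = ((-285 - 46)*(-5))/8 = (-331*(-5))/8 = (⅛)*1655 = 1655/8 ≈ 206.88)
(81*301)/(-334305) - 155368/P = (81*301)/(-334305) - 155368/1655/8 = 24381*(-1/334305) - 155368*8/1655 = -2709/37145 - 1242944/1655 = -1846945531/2458999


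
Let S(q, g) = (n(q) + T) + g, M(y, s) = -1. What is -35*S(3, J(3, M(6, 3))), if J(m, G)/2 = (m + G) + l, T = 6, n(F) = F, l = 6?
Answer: -875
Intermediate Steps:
J(m, G) = 12 + 2*G + 2*m (J(m, G) = 2*((m + G) + 6) = 2*((G + m) + 6) = 2*(6 + G + m) = 12 + 2*G + 2*m)
S(q, g) = 6 + g + q (S(q, g) = (q + 6) + g = (6 + q) + g = 6 + g + q)
-35*S(3, J(3, M(6, 3))) = -35*(6 + (12 + 2*(-1) + 2*3) + 3) = -35*(6 + (12 - 2 + 6) + 3) = -35*(6 + 16 + 3) = -35*25 = -875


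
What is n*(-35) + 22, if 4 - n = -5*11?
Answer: -2043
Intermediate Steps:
n = 59 (n = 4 - (-5)*11 = 4 - 1*(-55) = 4 + 55 = 59)
n*(-35) + 22 = 59*(-35) + 22 = -2065 + 22 = -2043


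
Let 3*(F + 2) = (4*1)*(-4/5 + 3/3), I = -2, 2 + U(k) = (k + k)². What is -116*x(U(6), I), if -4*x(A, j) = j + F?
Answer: -1624/15 ≈ -108.27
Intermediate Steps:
U(k) = -2 + 4*k² (U(k) = -2 + (k + k)² = -2 + (2*k)² = -2 + 4*k²)
F = -26/15 (F = -2 + ((4*1)*(-4/5 + 3/3))/3 = -2 + (4*(-4*⅕ + 3*(⅓)))/3 = -2 + (4*(-⅘ + 1))/3 = -2 + (4*(⅕))/3 = -2 + (⅓)*(⅘) = -2 + 4/15 = -26/15 ≈ -1.7333)
x(A, j) = 13/30 - j/4 (x(A, j) = -(j - 26/15)/4 = -(-26/15 + j)/4 = 13/30 - j/4)
-116*x(U(6), I) = -116*(13/30 - ¼*(-2)) = -116*(13/30 + ½) = -116*14/15 = -1624/15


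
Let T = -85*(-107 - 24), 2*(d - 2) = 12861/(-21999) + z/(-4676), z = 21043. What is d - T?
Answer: -763655633059/68578216 ≈ -11136.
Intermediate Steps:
d = -37197899/68578216 (d = 2 + (12861/(-21999) + 21043/(-4676))/2 = 2 + (12861*(-1/21999) + 21043*(-1/4676))/2 = 2 + (-4287/7333 - 21043/4676)/2 = 2 + (1/2)*(-174354331/34289108) = 2 - 174354331/68578216 = -37197899/68578216 ≈ -0.54242)
T = 11135 (T = -85*(-131) = 11135)
d - T = -37197899/68578216 - 1*11135 = -37197899/68578216 - 11135 = -763655633059/68578216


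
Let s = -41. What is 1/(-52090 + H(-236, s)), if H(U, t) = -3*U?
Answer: -1/51382 ≈ -1.9462e-5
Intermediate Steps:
1/(-52090 + H(-236, s)) = 1/(-52090 - 3*(-236)) = 1/(-52090 + 708) = 1/(-51382) = -1/51382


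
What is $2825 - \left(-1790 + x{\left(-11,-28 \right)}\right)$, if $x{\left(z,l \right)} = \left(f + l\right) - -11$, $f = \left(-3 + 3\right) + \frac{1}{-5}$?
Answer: $\frac{23161}{5} \approx 4632.2$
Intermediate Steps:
$f = - \frac{1}{5}$ ($f = 0 - \frac{1}{5} = - \frac{1}{5} \approx -0.2$)
$x{\left(z,l \right)} = \frac{54}{5} + l$ ($x{\left(z,l \right)} = \left(- \frac{1}{5} + l\right) - -11 = \left(- \frac{1}{5} + l\right) + 11 = \frac{54}{5} + l$)
$2825 - \left(-1790 + x{\left(-11,-28 \right)}\right) = 2825 + \left(1790 - \left(\frac{54}{5} - 28\right)\right) = 2825 + \left(1790 - - \frac{86}{5}\right) = 2825 + \left(1790 + \frac{86}{5}\right) = 2825 + \frac{9036}{5} = \frac{23161}{5}$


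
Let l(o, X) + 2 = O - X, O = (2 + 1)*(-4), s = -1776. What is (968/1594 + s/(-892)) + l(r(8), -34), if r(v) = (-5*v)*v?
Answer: 4016420/177731 ≈ 22.598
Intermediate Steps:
O = -12 (O = 3*(-4) = -12)
r(v) = -5*v**2
l(o, X) = -14 - X (l(o, X) = -2 + (-12 - X) = -14 - X)
(968/1594 + s/(-892)) + l(r(8), -34) = (968/1594 - 1776/(-892)) + (-14 - 1*(-34)) = (968*(1/1594) - 1776*(-1/892)) + (-14 + 34) = (484/797 + 444/223) + 20 = 461800/177731 + 20 = 4016420/177731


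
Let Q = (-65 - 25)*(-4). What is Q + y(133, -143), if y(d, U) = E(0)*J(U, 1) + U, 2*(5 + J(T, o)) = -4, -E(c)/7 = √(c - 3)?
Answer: 217 + 49*I*√3 ≈ 217.0 + 84.87*I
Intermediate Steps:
E(c) = -7*√(-3 + c) (E(c) = -7*√(c - 3) = -7*√(-3 + c))
J(T, o) = -7 (J(T, o) = -5 + (½)*(-4) = -5 - 2 = -7)
Q = 360 (Q = -90*(-4) = 360)
y(d, U) = U + 49*I*√3 (y(d, U) = -7*√(-3 + 0)*(-7) + U = -7*I*√3*(-7) + U = 49*I*√3 + U = U + 49*I*√3)
Q + y(133, -143) = 360 + (-143 + 49*I*√3) = 217 + 49*I*√3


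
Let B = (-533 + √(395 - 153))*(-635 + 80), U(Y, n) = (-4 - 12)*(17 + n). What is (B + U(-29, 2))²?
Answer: 87401293171 - 3608189310*√2 ≈ 8.2299e+10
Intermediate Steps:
U(Y, n) = -272 - 16*n (U(Y, n) = -16*(17 + n) = -272 - 16*n)
B = 295815 - 6105*√2 (B = (-533 + √242)*(-555) = (-533 + 11*√2)*(-555) = 295815 - 6105*√2 ≈ 2.8718e+5)
(B + U(-29, 2))² = ((295815 - 6105*√2) + (-272 - 16*2))² = ((295815 - 6105*√2) + (-272 - 32))² = ((295815 - 6105*√2) - 304)² = (295511 - 6105*√2)²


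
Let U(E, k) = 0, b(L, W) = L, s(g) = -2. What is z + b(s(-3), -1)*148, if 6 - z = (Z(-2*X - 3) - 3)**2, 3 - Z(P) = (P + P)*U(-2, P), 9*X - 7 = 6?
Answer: -290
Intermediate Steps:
X = 13/9 (X = 7/9 + (1/9)*6 = 7/9 + 2/3 = 13/9 ≈ 1.4444)
Z(P) = 3 (Z(P) = 3 - (P + P)*0 = 3 - 2*P*0 = 3 - 1*0 = 3 + 0 = 3)
z = 6 (z = 6 - (3 - 3)**2 = 6 - 1*0**2 = 6 - 1*0 = 6 + 0 = 6)
z + b(s(-3), -1)*148 = 6 - 2*148 = 6 - 296 = -290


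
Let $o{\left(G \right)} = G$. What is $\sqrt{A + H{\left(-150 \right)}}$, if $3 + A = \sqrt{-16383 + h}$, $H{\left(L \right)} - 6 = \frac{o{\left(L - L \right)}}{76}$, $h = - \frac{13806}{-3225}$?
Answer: $\frac{\sqrt{138675 + 645 i \sqrt{84122921}}}{215} \approx 8.0937 + 7.9062 i$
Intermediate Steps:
$h = \frac{4602}{1075}$ ($h = \left(-13806\right) \left(- \frac{1}{3225}\right) = \frac{4602}{1075} \approx 4.2809$)
$H{\left(L \right)} = 6$ ($H{\left(L \right)} = 6 + \frac{L - L}{76} = 6 + 0 \cdot \frac{1}{76} = 6 + 0 = 6$)
$A = -3 + \frac{3 i \sqrt{84122921}}{215}$ ($A = -3 + \sqrt{-16383 + \frac{4602}{1075}} = -3 + \sqrt{- \frac{17607123}{1075}} = -3 + \frac{3 i \sqrt{84122921}}{215} \approx -3.0 + 127.98 i$)
$\sqrt{A + H{\left(-150 \right)}} = \sqrt{\left(-3 + \frac{3 i \sqrt{84122921}}{215}\right) + 6} = \sqrt{3 + \frac{3 i \sqrt{84122921}}{215}}$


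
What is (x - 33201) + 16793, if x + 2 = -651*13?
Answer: -24873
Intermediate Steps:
x = -8465 (x = -2 - 651*13 = -2 - 8463 = -8465)
(x - 33201) + 16793 = (-8465 - 33201) + 16793 = -41666 + 16793 = -24873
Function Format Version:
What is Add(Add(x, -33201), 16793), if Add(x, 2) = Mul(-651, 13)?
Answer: -24873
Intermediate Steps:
x = -8465 (x = Add(-2, Mul(-651, 13)) = Add(-2, -8463) = -8465)
Add(Add(x, -33201), 16793) = Add(Add(-8465, -33201), 16793) = Add(-41666, 16793) = -24873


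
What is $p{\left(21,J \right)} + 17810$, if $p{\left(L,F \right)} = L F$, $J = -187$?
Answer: $13883$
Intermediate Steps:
$p{\left(L,F \right)} = F L$
$p{\left(21,J \right)} + 17810 = \left(-187\right) 21 + 17810 = -3927 + 17810 = 13883$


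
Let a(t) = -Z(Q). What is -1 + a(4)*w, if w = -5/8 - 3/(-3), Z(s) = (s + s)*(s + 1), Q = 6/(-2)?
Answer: -11/2 ≈ -5.5000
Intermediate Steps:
Q = -3 (Q = 6*(-½) = -3)
Z(s) = 2*s*(1 + s) (Z(s) = (2*s)*(1 + s) = 2*s*(1 + s))
a(t) = -12 (a(t) = -2*(-3)*(1 - 3) = -2*(-3)*(-2) = -1*12 = -12)
w = 3/8 (w = -5*⅛ - 3*(-⅓) = -5/8 + 1 = 3/8 ≈ 0.37500)
-1 + a(4)*w = -1 - 12*3/8 = -1 - 9/2 = -11/2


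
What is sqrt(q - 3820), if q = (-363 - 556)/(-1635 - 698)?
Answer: I*sqrt(20789691953)/2333 ≈ 61.803*I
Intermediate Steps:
q = 919/2333 (q = -919/(-2333) = -919*(-1/2333) = 919/2333 ≈ 0.39391)
sqrt(q - 3820) = sqrt(919/2333 - 3820) = sqrt(-8911141/2333) = I*sqrt(20789691953)/2333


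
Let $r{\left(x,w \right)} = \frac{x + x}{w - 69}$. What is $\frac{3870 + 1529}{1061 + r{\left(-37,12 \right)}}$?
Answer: $\frac{307743}{60551} \approx 5.0824$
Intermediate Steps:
$r{\left(x,w \right)} = \frac{2 x}{-69 + w}$
$\frac{3870 + 1529}{1061 + r{\left(-37,12 \right)}} = \frac{3870 + 1529}{1061 + 2 \left(-37\right) \frac{1}{-69 + 12}} = \frac{5399}{1061 + 2 \left(-37\right) \frac{1}{-57}} = \frac{5399}{1061 + 2 \left(-37\right) \left(- \frac{1}{57}\right)} = \frac{5399}{1061 + \frac{74}{57}} = \frac{5399}{\frac{60551}{57}} = 5399 \cdot \frac{57}{60551} = \frac{307743}{60551}$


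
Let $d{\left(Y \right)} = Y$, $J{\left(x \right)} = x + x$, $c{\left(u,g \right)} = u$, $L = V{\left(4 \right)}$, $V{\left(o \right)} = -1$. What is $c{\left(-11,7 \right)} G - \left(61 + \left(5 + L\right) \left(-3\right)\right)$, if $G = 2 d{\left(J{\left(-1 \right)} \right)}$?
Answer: $-5$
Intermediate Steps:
$L = -1$
$J{\left(x \right)} = 2 x$
$G = -4$ ($G = 2 \cdot 2 \left(-1\right) = 2 \left(-2\right) = -4$)
$c{\left(-11,7 \right)} G - \left(61 + \left(5 + L\right) \left(-3\right)\right) = \left(-11\right) \left(-4\right) - \left(61 + \left(5 - 1\right) \left(-3\right)\right) = 44 - \left(61 + 4 \left(-3\right)\right) = 44 - 49 = -5$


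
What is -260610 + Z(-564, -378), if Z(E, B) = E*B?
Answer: -47418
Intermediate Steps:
Z(E, B) = B*E
-260610 + Z(-564, -378) = -260610 - 378*(-564) = -260610 + 213192 = -47418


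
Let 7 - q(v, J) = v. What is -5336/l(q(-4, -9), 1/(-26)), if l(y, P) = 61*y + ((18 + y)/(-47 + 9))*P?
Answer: -5271968/662977 ≈ -7.9520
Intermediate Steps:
q(v, J) = 7 - v
l(y, P) = 61*y + P*(-9/19 - y/38) (l(y, P) = 61*y + ((18 + y)/(-38))*P = 61*y + ((18 + y)*(-1/38))*P = 61*y + (-9/19 - y/38)*P = 61*y + P*(-9/19 - y/38))
-5336/l(q(-4, -9), 1/(-26)) = -5336/(61*(7 - 1*(-4)) - 9/19/(-26) - 1/38*(7 - 1*(-4))/(-26)) = -5336/(61*(7 + 4) - 9/19*(-1/26) - 1/38*(-1/26)*(7 + 4)) = -5336/(61*11 + 9/494 - 1/38*(-1/26)*11) = -5336/(671 + 9/494 + 11/988) = -5336/662977/988 = -5336*988/662977 = -5271968/662977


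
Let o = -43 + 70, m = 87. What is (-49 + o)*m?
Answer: -1914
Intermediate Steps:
o = 27
(-49 + o)*m = (-49 + 27)*87 = -22*87 = -1914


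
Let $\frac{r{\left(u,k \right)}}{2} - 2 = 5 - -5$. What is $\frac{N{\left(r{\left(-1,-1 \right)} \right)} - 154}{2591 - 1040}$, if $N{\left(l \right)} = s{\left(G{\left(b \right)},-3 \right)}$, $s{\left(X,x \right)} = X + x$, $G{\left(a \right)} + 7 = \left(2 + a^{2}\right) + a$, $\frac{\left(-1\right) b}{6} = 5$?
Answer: $\frac{236}{517} \approx 0.45648$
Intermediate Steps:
$b = -30$ ($b = \left(-6\right) 5 = -30$)
$r{\left(u,k \right)} = 24$ ($r{\left(u,k \right)} = 4 + 2 \left(5 - -5\right) = 4 + 2 \left(5 + 5\right) = 4 + 2 \cdot 10 = 4 + 20 = 24$)
$G{\left(a \right)} = -5 + a + a^{2}$ ($G{\left(a \right)} = -7 + \left(\left(2 + a^{2}\right) + a\right) = -7 + \left(2 + a + a^{2}\right) = -5 + a + a^{2}$)
$N{\left(l \right)} = 862$ ($N{\left(l \right)} = \left(-5 - 30 + \left(-30\right)^{2}\right) - 3 = \left(-5 - 30 + 900\right) - 3 = 865 - 3 = 862$)
$\frac{N{\left(r{\left(-1,-1 \right)} \right)} - 154}{2591 - 1040} = \frac{862 - 154}{2591 - 1040} = \frac{708}{1551} = 708 \cdot \frac{1}{1551} = \frac{236}{517}$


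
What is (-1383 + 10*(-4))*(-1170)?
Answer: 1664910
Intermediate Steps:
(-1383 + 10*(-4))*(-1170) = (-1383 - 40)*(-1170) = -1423*(-1170) = 1664910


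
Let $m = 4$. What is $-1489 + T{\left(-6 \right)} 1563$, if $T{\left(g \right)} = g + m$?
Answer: $-4615$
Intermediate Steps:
$T{\left(g \right)} = 4 + g$ ($T{\left(g \right)} = g + 4 = 4 + g$)
$-1489 + T{\left(-6 \right)} 1563 = -1489 + \left(4 - 6\right) 1563 = -1489 - 3126 = -4615$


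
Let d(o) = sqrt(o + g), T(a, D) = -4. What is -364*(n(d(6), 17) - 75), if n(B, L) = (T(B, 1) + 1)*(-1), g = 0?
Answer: 26208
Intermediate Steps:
d(o) = sqrt(o) (d(o) = sqrt(o + 0) = sqrt(o))
n(B, L) = 3 (n(B, L) = (-4 + 1)*(-1) = -3*(-1) = 3)
-364*(n(d(6), 17) - 75) = -364*(3 - 75) = -364*(-72) = 26208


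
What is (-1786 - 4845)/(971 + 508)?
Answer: -6631/1479 ≈ -4.4834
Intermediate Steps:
(-1786 - 4845)/(971 + 508) = -6631/1479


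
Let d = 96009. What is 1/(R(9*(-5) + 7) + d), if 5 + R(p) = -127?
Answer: 1/95877 ≈ 1.0430e-5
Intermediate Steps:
R(p) = -132 (R(p) = -5 - 127 = -132)
1/(R(9*(-5) + 7) + d) = 1/(-132 + 96009) = 1/95877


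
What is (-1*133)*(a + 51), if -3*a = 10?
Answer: -19019/3 ≈ -6339.7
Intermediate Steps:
a = -10/3 (a = -⅓*10 = -10/3 ≈ -3.3333)
(-1*133)*(a + 51) = (-1*133)*(-10/3 + 51) = -133*143/3 = -19019/3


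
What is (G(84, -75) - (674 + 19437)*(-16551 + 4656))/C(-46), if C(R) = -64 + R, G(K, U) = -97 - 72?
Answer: -119610088/55 ≈ -2.1747e+6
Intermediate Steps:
G(K, U) = -169
(G(84, -75) - (674 + 19437)*(-16551 + 4656))/C(-46) = (-169 - (674 + 19437)*(-16551 + 4656))/(-64 - 46) = (-169 - 20111*(-11895))/(-110) = (-169 - 1*(-239220345))*(-1/110) = (-169 + 239220345)*(-1/110) = 239220176*(-1/110) = -119610088/55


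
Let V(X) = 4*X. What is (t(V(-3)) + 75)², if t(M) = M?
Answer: 3969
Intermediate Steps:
(t(V(-3)) + 75)² = (4*(-3) + 75)² = (-12 + 75)² = 63² = 3969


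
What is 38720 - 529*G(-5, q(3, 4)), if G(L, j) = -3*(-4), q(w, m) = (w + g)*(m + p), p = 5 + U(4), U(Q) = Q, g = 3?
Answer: 32372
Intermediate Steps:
p = 9 (p = 5 + 4 = 9)
q(w, m) = (3 + w)*(9 + m) (q(w, m) = (w + 3)*(m + 9) = (3 + w)*(9 + m))
G(L, j) = 12
38720 - 529*G(-5, q(3, 4)) = 38720 - 529*12 = 38720 - 6348 = 32372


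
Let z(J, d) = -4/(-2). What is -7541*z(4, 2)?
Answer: -15082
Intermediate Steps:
z(J, d) = 2 (z(J, d) = -4*(-1/2) = 2)
-7541*z(4, 2) = -7541*2 = -15082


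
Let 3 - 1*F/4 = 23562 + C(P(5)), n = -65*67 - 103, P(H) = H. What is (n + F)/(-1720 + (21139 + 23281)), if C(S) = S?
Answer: -7051/3050 ≈ -2.3118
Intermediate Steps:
n = -4458 (n = -4355 - 103 = -4458)
F = -94256 (F = 12 - 4*(23562 + 5) = 12 - 4*23567 = 12 - 94268 = -94256)
(n + F)/(-1720 + (21139 + 23281)) = (-4458 - 94256)/(-1720 + (21139 + 23281)) = -98714/(-1720 + 44420) = -98714/42700 = -98714*1/42700 = -7051/3050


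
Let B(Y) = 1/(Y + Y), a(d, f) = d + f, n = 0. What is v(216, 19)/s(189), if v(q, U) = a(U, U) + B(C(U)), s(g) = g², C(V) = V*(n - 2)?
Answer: 2887/2714796 ≈ 0.0010634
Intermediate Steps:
C(V) = -2*V (C(V) = V*(0 - 2) = V*(-2) = -2*V)
B(Y) = 1/(2*Y)
v(q, U) = 2*U - 1/(4*U) (v(q, U) = (U + U) + 1/(2*((-2*U))) = 2*U + (-1/(2*U))/2 = 2*U - 1/(4*U))
v(216, 19)/s(189) = (2*19 - ¼/19)/(189²) = (38 - ¼*1/19)/35721 = (38 - 1/76)*(1/35721) = (2887/76)*(1/35721) = 2887/2714796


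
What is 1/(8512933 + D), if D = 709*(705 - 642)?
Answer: 1/8557600 ≈ 1.1686e-7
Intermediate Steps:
D = 44667 (D = 709*63 = 44667)
1/(8512933 + D) = 1/(8512933 + 44667) = 1/8557600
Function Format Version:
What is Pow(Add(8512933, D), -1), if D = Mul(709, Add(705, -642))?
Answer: Rational(1, 8557600) ≈ 1.1686e-7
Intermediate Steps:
D = 44667 (D = Mul(709, 63) = 44667)
Pow(Add(8512933, D), -1) = Pow(Add(8512933, 44667), -1) = Pow(8557600, -1) = Rational(1, 8557600)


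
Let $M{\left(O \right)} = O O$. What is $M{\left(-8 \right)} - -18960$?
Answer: $19024$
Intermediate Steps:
$M{\left(O \right)} = O^{2}$
$M{\left(-8 \right)} - -18960 = \left(-8\right)^{2} - -18960 = 64 + 18960 = 19024$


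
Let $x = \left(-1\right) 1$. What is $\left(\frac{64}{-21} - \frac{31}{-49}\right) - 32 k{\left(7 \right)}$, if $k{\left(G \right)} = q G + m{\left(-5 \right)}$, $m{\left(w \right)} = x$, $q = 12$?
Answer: $- \frac{390787}{147} \approx -2658.4$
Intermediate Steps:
$x = -1$
$m{\left(w \right)} = -1$
$k{\left(G \right)} = -1 + 12 G$ ($k{\left(G \right)} = 12 G - 1 = -1 + 12 G$)
$\left(\frac{64}{-21} - \frac{31}{-49}\right) - 32 k{\left(7 \right)} = \left(\frac{64}{-21} - \frac{31}{-49}\right) - 32 \left(-1 + 12 \cdot 7\right) = \left(64 \left(- \frac{1}{21}\right) - - \frac{31}{49}\right) - 32 \left(-1 + 84\right) = \left(- \frac{64}{21} + \frac{31}{49}\right) - 2656 = - \frac{355}{147} - 2656 = - \frac{390787}{147}$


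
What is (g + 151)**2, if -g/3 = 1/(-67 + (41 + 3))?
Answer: 12082576/529 ≈ 22840.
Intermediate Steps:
g = 3/23 (g = -3/(-67 + (41 + 3)) = -3/(-67 + 44) = -3/(-23) = -3*(-1/23) = 3/23 ≈ 0.13043)
(g + 151)**2 = (3/23 + 151)**2 = (3476/23)**2 = 12082576/529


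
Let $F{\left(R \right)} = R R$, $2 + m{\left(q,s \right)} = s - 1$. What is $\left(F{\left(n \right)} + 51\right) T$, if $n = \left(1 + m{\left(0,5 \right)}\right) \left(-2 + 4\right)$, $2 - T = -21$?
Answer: $2001$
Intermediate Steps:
$T = 23$ ($T = 2 - -21 = 2 + 21 = 23$)
$m{\left(q,s \right)} = -3 + s$ ($m{\left(q,s \right)} = -2 + \left(s - 1\right) = -2 + \left(-1 + s\right) = -3 + s$)
$n = 6$ ($n = \left(1 + \left(-3 + 5\right)\right) \left(-2 + 4\right) = \left(1 + 2\right) 2 = 3 \cdot 2 = 6$)
$F{\left(R \right)} = R^{2}$
$\left(F{\left(n \right)} + 51\right) T = \left(6^{2} + 51\right) 23 = \left(36 + 51\right) 23 = 87 \cdot 23 = 2001$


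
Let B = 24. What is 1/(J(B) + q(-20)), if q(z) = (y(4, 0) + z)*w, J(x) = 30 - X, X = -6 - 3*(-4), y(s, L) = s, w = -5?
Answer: 1/104 ≈ 0.0096154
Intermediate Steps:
X = 6 (X = -6 + 12 = 6)
J(x) = 24 (J(x) = 30 - 1*6 = 30 - 6 = 24)
q(z) = -20 - 5*z (q(z) = (4 + z)*(-5) = -20 - 5*z)
1/(J(B) + q(-20)) = 1/(24 + (-20 - 5*(-20))) = 1/(24 + (-20 + 100)) = 1/(24 + 80) = 1/104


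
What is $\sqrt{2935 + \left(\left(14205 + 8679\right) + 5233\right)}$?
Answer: $2 \sqrt{7763} \approx 176.22$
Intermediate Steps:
$\sqrt{2935 + \left(\left(14205 + 8679\right) + 5233\right)} = \sqrt{2935 + \left(22884 + 5233\right)} = \sqrt{2935 + 28117} = \sqrt{31052} = 2 \sqrt{7763}$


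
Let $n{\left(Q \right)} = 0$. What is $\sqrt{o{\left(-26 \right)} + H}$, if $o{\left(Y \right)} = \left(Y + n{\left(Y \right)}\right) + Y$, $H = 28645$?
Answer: $9 \sqrt{353} \approx 169.09$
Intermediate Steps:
$o{\left(Y \right)} = 2 Y$ ($o{\left(Y \right)} = \left(Y + 0\right) + Y = Y + Y = 2 Y$)
$\sqrt{o{\left(-26 \right)} + H} = \sqrt{2 \left(-26\right) + 28645} = \sqrt{-52 + 28645} = \sqrt{28593} = 9 \sqrt{353}$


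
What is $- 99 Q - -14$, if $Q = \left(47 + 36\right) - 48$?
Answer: $-3451$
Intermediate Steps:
$Q = 35$ ($Q = 83 - 48 = 35$)
$- 99 Q - -14 = \left(-99\right) 35 - -14 = -3465 + 14 = -3451$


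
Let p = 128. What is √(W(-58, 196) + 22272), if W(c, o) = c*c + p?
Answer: 2*√6441 ≈ 160.51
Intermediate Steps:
W(c, o) = 128 + c² (W(c, o) = c*c + 128 = c² + 128 = 128 + c²)
√(W(-58, 196) + 22272) = √((128 + (-58)²) + 22272) = √((128 + 3364) + 22272) = √(3492 + 22272) = √25764 = 2*√6441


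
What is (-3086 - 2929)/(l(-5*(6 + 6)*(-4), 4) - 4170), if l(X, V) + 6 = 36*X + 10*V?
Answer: -6015/4504 ≈ -1.3355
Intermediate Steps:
l(X, V) = -6 + 10*V + 36*X (l(X, V) = -6 + (36*X + 10*V) = -6 + (10*V + 36*X) = -6 + 10*V + 36*X)
(-3086 - 2929)/(l(-5*(6 + 6)*(-4), 4) - 4170) = (-3086 - 2929)/((-6 + 10*4 + 36*(-5*(6 + 6)*(-4))) - 4170) = -6015/((-6 + 40 + 36*(-5*12*(-4))) - 4170) = -6015/((-6 + 40 + 36*(-60*(-4))) - 4170) = -6015/((-6 + 40 + 36*240) - 4170) = -6015/((-6 + 40 + 8640) - 4170) = -6015/(8674 - 4170) = -6015/4504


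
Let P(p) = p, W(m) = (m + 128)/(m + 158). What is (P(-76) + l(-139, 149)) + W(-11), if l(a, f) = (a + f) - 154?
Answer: -10741/49 ≈ -219.20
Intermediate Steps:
l(a, f) = -154 + a + f
W(m) = (128 + m)/(158 + m)
(P(-76) + l(-139, 149)) + W(-11) = (-76 + (-154 - 139 + 149)) + (128 - 11)/(158 - 11) = (-76 - 144) + 117/147 = -220 + (1/147)*117 = -220 + 39/49 = -10741/49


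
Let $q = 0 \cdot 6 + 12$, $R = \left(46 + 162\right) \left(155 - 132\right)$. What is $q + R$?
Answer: $4796$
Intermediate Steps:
$R = 4784$ ($R = 208 \cdot 23 = 4784$)
$q = 12$ ($q = 0 + 12 = 12$)
$q + R = 12 + 4784 = 4796$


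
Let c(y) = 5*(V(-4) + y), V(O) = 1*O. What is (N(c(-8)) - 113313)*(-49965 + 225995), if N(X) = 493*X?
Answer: -25153454790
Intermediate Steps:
V(O) = O
c(y) = -20 + 5*y (c(y) = 5*(-4 + y) = -20 + 5*y)
(N(c(-8)) - 113313)*(-49965 + 225995) = (493*(-20 + 5*(-8)) - 113313)*(-49965 + 225995) = (493*(-20 - 40) - 113313)*176030 = (493*(-60) - 113313)*176030 = (-29580 - 113313)*176030 = -142893*176030 = -25153454790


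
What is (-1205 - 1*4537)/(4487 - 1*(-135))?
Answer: -2871/2311 ≈ -1.2423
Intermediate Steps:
(-1205 - 1*4537)/(4487 - 1*(-135)) = (-1205 - 4537)/(4487 + 135) = -5742/4622 = -5742*1/4622 = -2871/2311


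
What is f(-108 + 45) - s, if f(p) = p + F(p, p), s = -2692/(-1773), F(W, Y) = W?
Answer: -226090/1773 ≈ -127.52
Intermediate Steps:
s = 2692/1773 (s = -2692*(-1/1773) = 2692/1773 ≈ 1.5183)
f(p) = 2*p (f(p) = p + p = 2*p)
f(-108 + 45) - s = 2*(-108 + 45) - 1*2692/1773 = 2*(-63) - 2692/1773 = -126 - 2692/1773 = -226090/1773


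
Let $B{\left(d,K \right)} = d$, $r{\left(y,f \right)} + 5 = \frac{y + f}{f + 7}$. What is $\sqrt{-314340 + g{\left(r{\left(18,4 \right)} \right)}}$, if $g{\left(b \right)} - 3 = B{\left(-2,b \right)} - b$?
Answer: $4 i \sqrt{19646} \approx 560.66 i$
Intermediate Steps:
$r{\left(y,f \right)} = -5 + \frac{f + y}{7 + f}$ ($r{\left(y,f \right)} = -5 + \frac{y + f}{f + 7} = -5 + \frac{f + y}{7 + f}$)
$g{\left(b \right)} = 1 - b$ ($g{\left(b \right)} = 3 - \left(2 + b\right) = 1 - b$)
$\sqrt{-314340 + g{\left(r{\left(18,4 \right)} \right)}} = \sqrt{-314340 - \left(-1 + \frac{-35 + 18 - 16}{7 + 4}\right)} = \sqrt{-314340 - \left(-1 + \frac{-35 + 18 - 16}{11}\right)} = \sqrt{-314340 - \left(-1 + \frac{1}{11} \left(-33\right)\right)} = \sqrt{-314340 + \left(1 - -3\right)} = \sqrt{-314340 + \left(1 + 3\right)} = \sqrt{-314340 + 4} = \sqrt{-314336} = 4 i \sqrt{19646}$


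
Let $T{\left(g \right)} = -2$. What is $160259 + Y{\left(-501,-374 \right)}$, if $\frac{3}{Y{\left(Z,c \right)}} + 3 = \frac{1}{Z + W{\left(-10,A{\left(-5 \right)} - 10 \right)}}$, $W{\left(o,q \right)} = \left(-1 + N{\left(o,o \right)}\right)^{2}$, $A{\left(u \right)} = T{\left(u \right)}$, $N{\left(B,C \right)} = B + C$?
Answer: $\frac{29006699}{181} \approx 1.6026 \cdot 10^{5}$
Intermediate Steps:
$A{\left(u \right)} = -2$
$W{\left(o,q \right)} = \left(-1 + 2 o\right)^{2}$ ($W{\left(o,q \right)} = \left(-1 + \left(o + o\right)\right)^{2} = \left(-1 + 2 o\right)^{2}$)
$Y{\left(Z,c \right)} = \frac{3}{-3 + \frac{1}{441 + Z}}$ ($Y{\left(Z,c \right)} = \frac{3}{-3 + \frac{1}{Z + \left(-1 + 2 \left(-10\right)\right)^{2}}} = \frac{3}{-3 + \frac{1}{Z + \left(-1 - 20\right)^{2}}} = \frac{3}{-3 + \frac{1}{Z + \left(-21\right)^{2}}} = \frac{3}{-3 + \frac{1}{Z + 441}} = \frac{3}{-3 + \frac{1}{441 + Z}}$)
$160259 + Y{\left(-501,-374 \right)} = 160259 + \frac{3 \left(-441 - -501\right)}{1322 + 3 \left(-501\right)} = 160259 + \frac{3 \left(-441 + 501\right)}{1322 - 1503} = 160259 + 3 \frac{1}{-181} \cdot 60 = 160259 + 3 \left(- \frac{1}{181}\right) 60 = 160259 - \frac{180}{181} = \frac{29006699}{181}$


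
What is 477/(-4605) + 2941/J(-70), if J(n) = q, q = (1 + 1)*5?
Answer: 902569/3070 ≈ 294.00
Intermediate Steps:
q = 10 (q = 2*5 = 10)
J(n) = 10
477/(-4605) + 2941/J(-70) = 477/(-4605) + 2941/10 = 477*(-1/4605) + 2941*(⅒) = -159/1535 + 2941/10 = 902569/3070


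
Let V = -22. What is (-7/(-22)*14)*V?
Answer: -98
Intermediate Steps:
(-7/(-22)*14)*V = (-7/(-22)*14)*(-22) = (-7*(-1/22)*14)*(-22) = ((7/22)*14)*(-22) = (49/11)*(-22) = -98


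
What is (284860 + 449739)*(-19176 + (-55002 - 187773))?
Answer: -192428942649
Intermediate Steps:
(284860 + 449739)*(-19176 + (-55002 - 187773)) = 734599*(-19176 - 242775) = 734599*(-261951) = -192428942649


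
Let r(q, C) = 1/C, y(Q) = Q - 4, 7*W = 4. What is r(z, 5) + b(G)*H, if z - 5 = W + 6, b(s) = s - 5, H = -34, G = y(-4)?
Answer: 2211/5 ≈ 442.20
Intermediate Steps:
W = 4/7 (W = (⅐)*4 = 4/7 ≈ 0.57143)
y(Q) = -4 + Q
G = -8 (G = -4 - 4 = -8)
b(s) = -5 + s
z = 81/7 (z = 5 + (4/7 + 6) = 5 + 46/7 = 81/7 ≈ 11.571)
r(z, 5) + b(G)*H = 1/5 + (-5 - 8)*(-34) = ⅕ - 13*(-34) = ⅕ + 442 = 2211/5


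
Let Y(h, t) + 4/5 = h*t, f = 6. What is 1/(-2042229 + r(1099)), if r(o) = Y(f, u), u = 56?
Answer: -5/10209469 ≈ -4.8974e-7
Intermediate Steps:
Y(h, t) = -⅘ + h*t
r(o) = 1676/5 (r(o) = -⅘ + 6*56 = -⅘ + 336 = 1676/5)
1/(-2042229 + r(1099)) = 1/(-2042229 + 1676/5) = 1/(-10209469/5) = -5/10209469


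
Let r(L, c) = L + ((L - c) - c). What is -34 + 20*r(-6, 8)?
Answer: -594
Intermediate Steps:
r(L, c) = -2*c + 2*L (r(L, c) = L + (L - 2*c) = -2*c + 2*L)
-34 + 20*r(-6, 8) = -34 + 20*(-2*8 + 2*(-6)) = -34 + 20*(-16 - 12) = -34 + 20*(-28) = -34 - 560 = -594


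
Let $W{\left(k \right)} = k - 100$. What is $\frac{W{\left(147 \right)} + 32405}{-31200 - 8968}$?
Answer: $- \frac{8113}{10042} \approx -0.80791$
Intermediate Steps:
$W{\left(k \right)} = -100 + k$
$\frac{W{\left(147 \right)} + 32405}{-31200 - 8968} = \frac{\left(-100 + 147\right) + 32405}{-31200 - 8968} = \frac{47 + 32405}{-40168} = 32452 \left(- \frac{1}{40168}\right) = - \frac{8113}{10042}$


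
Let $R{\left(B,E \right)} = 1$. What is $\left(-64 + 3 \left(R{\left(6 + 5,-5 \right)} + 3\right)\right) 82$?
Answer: $-4264$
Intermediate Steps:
$\left(-64 + 3 \left(R{\left(6 + 5,-5 \right)} + 3\right)\right) 82 = \left(-64 + 3 \left(1 + 3\right)\right) 82 = \left(-64 + 3 \cdot 4\right) 82 = \left(-64 + 12\right) 82 = \left(-52\right) 82 = -4264$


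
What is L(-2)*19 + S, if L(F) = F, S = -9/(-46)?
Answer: -1739/46 ≈ -37.804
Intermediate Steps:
S = 9/46 (S = -9*(-1/46) = 9/46 ≈ 0.19565)
L(-2)*19 + S = -2*19 + 9/46 = -38 + 9/46 = -1739/46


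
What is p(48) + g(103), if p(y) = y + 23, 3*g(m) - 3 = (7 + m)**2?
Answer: 12316/3 ≈ 4105.3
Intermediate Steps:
g(m) = 1 + (7 + m)**2/3
p(y) = 23 + y
p(48) + g(103) = (23 + 48) + (1 + (7 + 103)**2/3) = 71 + (1 + (1/3)*110**2) = 71 + (1 + (1/3)*12100) = 71 + (1 + 12100/3) = 71 + 12103/3 = 12316/3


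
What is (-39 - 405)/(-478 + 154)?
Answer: 37/27 ≈ 1.3704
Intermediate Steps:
(-39 - 405)/(-478 + 154) = -444/(-324) = -444*(-1/324) = 37/27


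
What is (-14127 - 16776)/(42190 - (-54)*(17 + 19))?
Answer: -30903/44134 ≈ -0.70021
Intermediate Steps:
(-14127 - 16776)/(42190 - (-54)*(17 + 19)) = -30903/(42190 - (-54)*36) = -30903/(42190 - 1*(-1944)) = -30903/(42190 + 1944) = -30903/44134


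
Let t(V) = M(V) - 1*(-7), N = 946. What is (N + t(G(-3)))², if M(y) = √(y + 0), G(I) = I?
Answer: (953 + I*√3)² ≈ 9.0821e+5 + 3301.0*I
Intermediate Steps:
M(y) = √y
t(V) = 7 + √V (t(V) = √V - 1*(-7) = √V + 7 = 7 + √V)
(N + t(G(-3)))² = (946 + (7 + √(-3)))² = (946 + (7 + I*√3))² = (953 + I*√3)²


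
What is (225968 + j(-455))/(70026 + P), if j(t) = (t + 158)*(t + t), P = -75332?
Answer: -248119/2653 ≈ -93.524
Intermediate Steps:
j(t) = 2*t*(158 + t) (j(t) = (158 + t)*(2*t) = 2*t*(158 + t))
(225968 + j(-455))/(70026 + P) = (225968 + 2*(-455)*(158 - 455))/(70026 - 75332) = (225968 + 2*(-455)*(-297))/(-5306) = (225968 + 270270)*(-1/5306) = 496238*(-1/5306) = -248119/2653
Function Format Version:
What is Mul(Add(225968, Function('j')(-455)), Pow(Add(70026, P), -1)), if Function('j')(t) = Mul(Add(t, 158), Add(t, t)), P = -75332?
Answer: Rational(-248119, 2653) ≈ -93.524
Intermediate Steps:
Function('j')(t) = Mul(2, t, Add(158, t)) (Function('j')(t) = Mul(Add(158, t), Mul(2, t)) = Mul(2, t, Add(158, t)))
Mul(Add(225968, Function('j')(-455)), Pow(Add(70026, P), -1)) = Mul(Add(225968, Mul(2, -455, Add(158, -455))), Pow(Add(70026, -75332), -1)) = Mul(Add(225968, Mul(2, -455, -297)), Pow(-5306, -1)) = Mul(Add(225968, 270270), Rational(-1, 5306)) = Mul(496238, Rational(-1, 5306)) = Rational(-248119, 2653)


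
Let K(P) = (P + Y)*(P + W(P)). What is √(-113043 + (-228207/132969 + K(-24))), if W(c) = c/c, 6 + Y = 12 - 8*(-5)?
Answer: 6*I*√6196488856553/44323 ≈ 336.97*I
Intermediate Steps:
Y = 46 (Y = -6 + (12 - 8*(-5)) = -6 + (12 + 40) = -6 + 52 = 46)
W(c) = 1
K(P) = (1 + P)*(46 + P) (K(P) = (P + 46)*(P + 1) = (46 + P)*(1 + P) = (1 + P)*(46 + P))
√(-113043 + (-228207/132969 + K(-24))) = √(-113043 + (-228207/132969 + (46 + (-24)² + 47*(-24)))) = √(-113043 + (-228207*1/132969 + (46 + 576 - 1128))) = √(-113043 + (-76069/44323 - 506)) = √(-113043 - 22503507/44323) = √(-5032908396/44323) = 6*I*√6196488856553/44323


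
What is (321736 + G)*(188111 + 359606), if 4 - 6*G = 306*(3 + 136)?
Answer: 517013628131/3 ≈ 1.7234e+11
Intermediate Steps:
G = -21265/3 (G = ⅔ - 51*(3 + 136) = ⅔ - 51*139 = ⅔ - ⅙*42534 = ⅔ - 7089 = -21265/3 ≈ -7088.3)
(321736 + G)*(188111 + 359606) = (321736 - 21265/3)*(188111 + 359606) = (943943/3)*547717 = 517013628131/3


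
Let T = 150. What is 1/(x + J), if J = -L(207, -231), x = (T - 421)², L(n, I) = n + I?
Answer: 1/73465 ≈ 1.3612e-5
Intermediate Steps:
L(n, I) = I + n
x = 73441 (x = (150 - 421)² = (-271)² = 73441)
J = 24 (J = -(-231 + 207) = -1*(-24) = 24)
1/(x + J) = 1/(73441 + 24) = 1/73465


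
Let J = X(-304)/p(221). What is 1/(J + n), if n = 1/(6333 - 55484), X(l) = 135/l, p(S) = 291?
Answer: -1449364688/2241283 ≈ -646.67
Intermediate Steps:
n = -1/49151 (n = 1/(-49151) = -1/49151 ≈ -2.0345e-5)
J = -45/29488 (J = (135/(-304))/291 = (135*(-1/304))*(1/291) = -135/304*1/291 = -45/29488 ≈ -0.0015260)
1/(J + n) = 1/(-45/29488 - 1/49151) = 1/(-2241283/1449364688) = -1449364688/2241283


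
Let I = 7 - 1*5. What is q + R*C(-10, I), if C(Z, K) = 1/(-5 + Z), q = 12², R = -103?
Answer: 2263/15 ≈ 150.87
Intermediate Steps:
q = 144
I = 2 (I = 7 - 5 = 2)
q + R*C(-10, I) = 144 - 103/(-5 - 10) = 144 - 103/(-15) = 144 - 103*(-1/15) = 144 + 103/15 = 2263/15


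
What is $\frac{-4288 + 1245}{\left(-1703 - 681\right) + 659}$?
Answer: $\frac{3043}{1725} \approx 1.7641$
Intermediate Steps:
$\frac{-4288 + 1245}{\left(-1703 - 681\right) + 659} = - \frac{3043}{\left(-1703 - 681\right) + 659} = - \frac{3043}{-2384 + 659} = - \frac{3043}{-1725} = \left(-3043\right) \left(- \frac{1}{1725}\right) = \frac{3043}{1725}$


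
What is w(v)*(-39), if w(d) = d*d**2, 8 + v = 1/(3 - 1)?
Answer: 131625/8 ≈ 16453.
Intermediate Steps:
v = -15/2 (v = -8 + 1/(3 - 1) = -8 + 1/2 = -15/2 ≈ -7.5000)
w(d) = d**3
w(v)*(-39) = (-15/2)**3*(-39) = -3375/8*(-39) = 131625/8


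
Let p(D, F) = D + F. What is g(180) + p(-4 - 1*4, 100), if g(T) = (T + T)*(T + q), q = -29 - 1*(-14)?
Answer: 59492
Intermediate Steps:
q = -15 (q = -29 + 14 = -15)
g(T) = 2*T*(-15 + T) (g(T) = (T + T)*(T - 15) = (2*T)*(-15 + T) = 2*T*(-15 + T))
g(180) + p(-4 - 1*4, 100) = 2*180*(-15 + 180) + ((-4 - 1*4) + 100) = 2*180*165 + ((-4 - 4) + 100) = 59400 + (-8 + 100) = 59400 + 92 = 59492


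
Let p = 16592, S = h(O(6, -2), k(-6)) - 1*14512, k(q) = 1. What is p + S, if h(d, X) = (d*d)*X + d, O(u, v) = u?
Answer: 2122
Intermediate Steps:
h(d, X) = d + X*d**2 (h(d, X) = d**2*X + d = X*d**2 + d = d + X*d**2)
S = -14470 (S = 6*(1 + 1*6) - 1*14512 = 6*(1 + 6) - 14512 = 6*7 - 14512 = 42 - 14512 = -14470)
p + S = 16592 - 14470 = 2122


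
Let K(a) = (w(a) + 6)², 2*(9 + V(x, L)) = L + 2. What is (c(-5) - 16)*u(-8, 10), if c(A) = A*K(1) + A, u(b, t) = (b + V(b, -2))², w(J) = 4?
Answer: -150569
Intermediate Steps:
V(x, L) = -8 + L/2 (V(x, L) = -9 + (L + 2)/2 = -9 + (2 + L)/2 = -9 + (1 + L/2) = -8 + L/2)
u(b, t) = (-9 + b)² (u(b, t) = (b + (-8 + (½)*(-2)))² = (b + (-8 - 1))² = (b - 9)² = (-9 + b)²)
K(a) = 100 (K(a) = (4 + 6)² = 10² = 100)
c(A) = 101*A (c(A) = A*100 + A = 100*A + A = 101*A)
(c(-5) - 16)*u(-8, 10) = (101*(-5) - 16)*(-9 - 8)² = (-505 - 16)*(-17)² = -521*289 = -150569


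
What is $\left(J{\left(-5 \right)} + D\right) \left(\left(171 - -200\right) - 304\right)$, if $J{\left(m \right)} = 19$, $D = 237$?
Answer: $17152$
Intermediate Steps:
$\left(J{\left(-5 \right)} + D\right) \left(\left(171 - -200\right) - 304\right) = \left(19 + 237\right) \left(\left(171 - -200\right) - 304\right) = 256 \left(\left(171 + 200\right) - 304\right) = 256 \left(371 - 304\right) = 256 \cdot 67 = 17152$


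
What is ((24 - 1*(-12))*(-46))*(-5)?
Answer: 8280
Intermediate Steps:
((24 - 1*(-12))*(-46))*(-5) = ((24 + 12)*(-46))*(-5) = (36*(-46))*(-5) = -1656*(-5) = 8280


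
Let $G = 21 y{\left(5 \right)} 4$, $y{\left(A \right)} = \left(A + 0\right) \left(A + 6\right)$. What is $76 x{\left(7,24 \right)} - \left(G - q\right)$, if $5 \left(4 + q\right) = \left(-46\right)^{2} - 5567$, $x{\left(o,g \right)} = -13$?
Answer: $- \frac{31511}{5} \approx -6302.2$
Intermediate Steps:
$y{\left(A \right)} = A \left(6 + A\right)$
$q = - \frac{3471}{5}$ ($q = -4 + \frac{\left(-46\right)^{2} - 5567}{5} = -4 + \frac{2116 - 5567}{5} = -4 + \frac{1}{5} \left(-3451\right) = -4 - \frac{3451}{5} = - \frac{3471}{5} \approx -694.2$)
$G = 4620$ ($G = 21 \cdot 5 \left(6 + 5\right) 4 = 21 \cdot 5 \cdot 11 \cdot 4 = 21 \cdot 55 \cdot 4 = 1155 \cdot 4 = 4620$)
$76 x{\left(7,24 \right)} - \left(G - q\right) = 76 \left(-13\right) - \left(4620 - - \frac{3471}{5}\right) = -988 - \left(4620 + \frac{3471}{5}\right) = -988 - \frac{26571}{5} = - \frac{31511}{5}$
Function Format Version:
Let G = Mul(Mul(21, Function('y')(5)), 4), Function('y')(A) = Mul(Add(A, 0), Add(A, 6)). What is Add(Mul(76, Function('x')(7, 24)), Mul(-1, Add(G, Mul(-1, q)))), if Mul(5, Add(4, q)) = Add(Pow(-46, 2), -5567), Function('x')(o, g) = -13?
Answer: Rational(-31511, 5) ≈ -6302.2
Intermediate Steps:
Function('y')(A) = Mul(A, Add(6, A))
q = Rational(-3471, 5) (q = Add(-4, Mul(Rational(1, 5), Add(Pow(-46, 2), -5567))) = Add(-4, Mul(Rational(1, 5), Add(2116, -5567))) = Add(-4, Mul(Rational(1, 5), -3451)) = Add(-4, Rational(-3451, 5)) = Rational(-3471, 5) ≈ -694.20)
G = 4620 (G = Mul(Mul(21, Mul(5, Add(6, 5))), 4) = Mul(Mul(21, Mul(5, 11)), 4) = Mul(Mul(21, 55), 4) = Mul(1155, 4) = 4620)
Add(Mul(76, Function('x')(7, 24)), Mul(-1, Add(G, Mul(-1, q)))) = Add(Mul(76, -13), Mul(-1, Add(4620, Mul(-1, Rational(-3471, 5))))) = Add(-988, Mul(-1, Add(4620, Rational(3471, 5)))) = Add(-988, Mul(-1, Rational(26571, 5))) = Add(-988, Rational(-26571, 5)) = Rational(-31511, 5)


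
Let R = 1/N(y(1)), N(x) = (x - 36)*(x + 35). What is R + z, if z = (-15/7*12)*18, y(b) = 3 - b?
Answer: -4075927/8806 ≈ -462.86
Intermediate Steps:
N(x) = (-36 + x)*(35 + x)
z = -3240/7 (z = (-15*⅐*12)*18 = -15/7*12*18 = -180/7*18 = -3240/7 ≈ -462.86)
R = -1/1258 (R = 1/(-1260 + (3 - 1*1)² - (3 - 1*1)) = 1/(-1260 + (3 - 1)² - (3 - 1)) = 1/(-1260 + 2² - 1*2) = 1/(-1260 + 4 - 2) = 1/(-1258) = -1/1258 ≈ -0.00079491)
R + z = -1/1258 - 3240/7 = -4075927/8806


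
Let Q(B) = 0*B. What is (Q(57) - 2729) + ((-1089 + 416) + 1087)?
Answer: -2315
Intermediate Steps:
Q(B) = 0
(Q(57) - 2729) + ((-1089 + 416) + 1087) = (0 - 2729) + ((-1089 + 416) + 1087) = -2729 + (-673 + 1087) = -2729 + 414 = -2315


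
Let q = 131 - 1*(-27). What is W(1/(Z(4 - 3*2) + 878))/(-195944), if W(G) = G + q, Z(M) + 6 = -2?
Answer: -137461/170471280 ≈ -0.00080636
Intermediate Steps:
Z(M) = -8 (Z(M) = -6 - 2 = -8)
q = 158 (q = 131 + 27 = 158)
W(G) = 158 + G (W(G) = G + 158 = 158 + G)
W(1/(Z(4 - 3*2) + 878))/(-195944) = (158 + 1/(-8 + 878))/(-195944) = (158 + 1/870)*(-1/195944) = (137461/870)*(-1/195944) = -137461/170471280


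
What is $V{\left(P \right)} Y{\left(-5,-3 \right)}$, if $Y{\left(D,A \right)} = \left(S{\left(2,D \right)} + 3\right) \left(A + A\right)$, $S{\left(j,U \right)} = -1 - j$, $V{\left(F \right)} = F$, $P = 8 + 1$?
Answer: $0$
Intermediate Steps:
$P = 9$
$Y{\left(D,A \right)} = 0$ ($Y{\left(D,A \right)} = \left(\left(-1 - 2\right) + 3\right) \left(A + A\right) = \left(\left(-1 - 2\right) + 3\right) 2 A = \left(-3 + 3\right) 2 A = 0 \cdot 2 A = 0$)
$V{\left(P \right)} Y{\left(-5,-3 \right)} = 9 \cdot 0 = 0$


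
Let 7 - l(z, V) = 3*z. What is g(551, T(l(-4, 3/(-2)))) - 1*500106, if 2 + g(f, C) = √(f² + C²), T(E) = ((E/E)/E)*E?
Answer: -500108 + √303602 ≈ -4.9956e+5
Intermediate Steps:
l(z, V) = 7 - 3*z
T(E) = 1 (T(E) = (1/E)*E = E/E = 1)
g(f, C) = -2 + √(C² + f²) (g(f, C) = -2 + √(f² + C²) = -2 + √(C² + f²))
g(551, T(l(-4, 3/(-2)))) - 1*500106 = (-2 + √(1² + 551²)) - 1*500106 = (-2 + √(1 + 303601)) - 500106 = (-2 + √303602) - 500106 = -500108 + √303602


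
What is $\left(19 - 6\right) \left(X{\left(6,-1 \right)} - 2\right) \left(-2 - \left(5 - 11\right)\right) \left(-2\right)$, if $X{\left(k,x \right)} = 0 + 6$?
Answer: $-416$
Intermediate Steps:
$X{\left(k,x \right)} = 6$
$\left(19 - 6\right) \left(X{\left(6,-1 \right)} - 2\right) \left(-2 - \left(5 - 11\right)\right) \left(-2\right) = \left(19 - 6\right) \left(6 - 2\right) \left(-2 - \left(5 - 11\right)\right) \left(-2\right) = 13 \cdot 4 \left(-2 - \left(5 - 11\right)\right) \left(-2\right) = 52 \left(-2 - -6\right) \left(-2\right) = 52 \left(-2 + 6\right) \left(-2\right) = 52 \cdot 4 \left(-2\right) = 208 \left(-2\right) = -416$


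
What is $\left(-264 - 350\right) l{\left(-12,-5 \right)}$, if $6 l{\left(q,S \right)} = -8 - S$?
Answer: $307$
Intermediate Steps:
$l{\left(q,S \right)} = - \frac{4}{3} - \frac{S}{6}$ ($l{\left(q,S \right)} = \frac{-8 - S}{6} = - \frac{4}{3} - \frac{S}{6}$)
$\left(-264 - 350\right) l{\left(-12,-5 \right)} = \left(-264 - 350\right) \left(- \frac{4}{3} - - \frac{5}{6}\right) = - 614 \left(- \frac{4}{3} + \frac{5}{6}\right) = \left(-614\right) \left(- \frac{1}{2}\right) = 307$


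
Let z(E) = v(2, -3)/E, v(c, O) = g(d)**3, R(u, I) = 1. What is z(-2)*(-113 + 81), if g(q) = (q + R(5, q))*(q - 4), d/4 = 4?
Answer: 135834624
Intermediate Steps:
d = 16 (d = 4*4 = 16)
g(q) = (1 + q)*(-4 + q) (g(q) = (q + 1)*(q - 4) = (1 + q)*(-4 + q))
v(c, O) = 8489664 (v(c, O) = (-4 + 16**2 - 3*16)**3 = (-4 + 256 - 48)**3 = 204**3 = 8489664)
z(E) = 8489664/E
z(-2)*(-113 + 81) = (8489664/(-2))*(-113 + 81) = (8489664*(-1/2))*(-32) = -4244832*(-32) = 135834624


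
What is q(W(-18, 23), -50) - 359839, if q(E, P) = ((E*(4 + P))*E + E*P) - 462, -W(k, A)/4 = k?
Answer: -602365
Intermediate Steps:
W(k, A) = -4*k
q(E, P) = -462 + E*P + E²*(4 + P) (q(E, P) = (E²*(4 + P) + E*P) - 462 = (E*P + E²*(4 + P)) - 462 = -462 + E*P + E²*(4 + P))
q(W(-18, 23), -50) - 359839 = (-462 + 4*(-4*(-18))² - 4*(-18)*(-50) - 50*(-4*(-18))²) - 359839 = (-462 + 4*72² + 72*(-50) - 50*72²) - 359839 = (-462 + 4*5184 - 3600 - 50*5184) - 359839 = (-462 + 20736 - 3600 - 259200) - 359839 = -242526 - 359839 = -602365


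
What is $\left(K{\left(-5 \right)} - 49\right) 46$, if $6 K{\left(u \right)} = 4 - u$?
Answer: $-2185$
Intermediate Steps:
$K{\left(u \right)} = \frac{2}{3} - \frac{u}{6}$ ($K{\left(u \right)} = \frac{4 - u}{6} = \frac{2}{3} - \frac{u}{6}$)
$\left(K{\left(-5 \right)} - 49\right) 46 = \left(\left(\frac{2}{3} - - \frac{5}{6}\right) - 49\right) 46 = \left(\left(\frac{2}{3} + \frac{5}{6}\right) - 49\right) 46 = \left(\frac{3}{2} - 49\right) 46 = \left(- \frac{95}{2}\right) 46 = -2185$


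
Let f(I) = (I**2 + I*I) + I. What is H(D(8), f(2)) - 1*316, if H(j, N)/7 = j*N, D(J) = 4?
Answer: -36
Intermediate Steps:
f(I) = I + 2*I**2 (f(I) = (I**2 + I**2) + I = 2*I**2 + I = I + 2*I**2)
H(j, N) = 7*N*j (H(j, N) = 7*(j*N) = 7*(N*j) = 7*N*j)
H(D(8), f(2)) - 1*316 = 7*(2*(1 + 2*2))*4 - 1*316 = 7*(2*(1 + 4))*4 - 316 = 7*(2*5)*4 - 316 = 7*10*4 - 316 = 280 - 316 = -36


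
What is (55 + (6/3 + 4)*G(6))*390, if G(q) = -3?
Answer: 14430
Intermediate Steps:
(55 + (6/3 + 4)*G(6))*390 = (55 + (6/3 + 4)*(-3))*390 = (55 + (6*(⅓) + 4)*(-3))*390 = (55 + (2 + 4)*(-3))*390 = (55 + 6*(-3))*390 = (55 - 18)*390 = 37*390 = 14430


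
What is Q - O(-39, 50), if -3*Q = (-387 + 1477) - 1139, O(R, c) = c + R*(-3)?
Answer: -452/3 ≈ -150.67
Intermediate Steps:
O(R, c) = c - 3*R
Q = 49/3 (Q = -((-387 + 1477) - 1139)/3 = -(1090 - 1139)/3 = -⅓*(-49) = 49/3 ≈ 16.333)
Q - O(-39, 50) = 49/3 - (50 - 3*(-39)) = 49/3 - (50 + 117) = 49/3 - 1*167 = 49/3 - 167 = -452/3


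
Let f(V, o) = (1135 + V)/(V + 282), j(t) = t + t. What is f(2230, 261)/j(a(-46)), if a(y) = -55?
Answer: -673/55264 ≈ -0.012178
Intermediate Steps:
j(t) = 2*t
f(V, o) = (1135 + V)/(282 + V)
f(2230, 261)/j(a(-46)) = ((1135 + 2230)/(282 + 2230))/((2*(-55))) = (3365/2512)/(-110) = ((1/2512)*3365)*(-1/110) = (3365/2512)*(-1/110) = -673/55264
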